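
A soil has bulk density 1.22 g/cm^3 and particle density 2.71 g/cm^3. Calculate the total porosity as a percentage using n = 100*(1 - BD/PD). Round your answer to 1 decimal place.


Step 1: Formula: n = 100 * (1 - BD / PD)
Step 2: n = 100 * (1 - 1.22 / 2.71)
Step 3: n = 100 * (1 - 0.45018)
Step 4: n = 55.0%

55.0


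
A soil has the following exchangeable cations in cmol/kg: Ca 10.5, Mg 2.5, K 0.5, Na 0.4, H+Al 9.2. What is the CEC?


Step 1: CEC = Ca + Mg + K + Na + (H+Al)
Step 2: CEC = 10.5 + 2.5 + 0.5 + 0.4 + 9.2
Step 3: CEC = 23.1 cmol/kg

23.1


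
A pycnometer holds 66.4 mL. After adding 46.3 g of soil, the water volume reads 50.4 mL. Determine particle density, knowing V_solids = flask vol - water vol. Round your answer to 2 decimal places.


Step 1: Volume of solids = flask volume - water volume with soil
Step 2: V_solids = 66.4 - 50.4 = 16.0 mL
Step 3: Particle density = mass / V_solids = 46.3 / 16.0 = 2.89 g/cm^3

2.89


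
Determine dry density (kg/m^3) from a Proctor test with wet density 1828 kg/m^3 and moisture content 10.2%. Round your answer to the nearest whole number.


Step 1: Dry density = wet density / (1 + w/100)
Step 2: Dry density = 1828 / (1 + 10.2/100)
Step 3: Dry density = 1828 / 1.102
Step 4: Dry density = 1659 kg/m^3

1659


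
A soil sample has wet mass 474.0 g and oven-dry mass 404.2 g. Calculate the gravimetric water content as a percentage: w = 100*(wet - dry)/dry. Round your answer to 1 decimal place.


Step 1: Water mass = wet - dry = 474.0 - 404.2 = 69.8 g
Step 2: w = 100 * water mass / dry mass
Step 3: w = 100 * 69.8 / 404.2 = 17.3%

17.3


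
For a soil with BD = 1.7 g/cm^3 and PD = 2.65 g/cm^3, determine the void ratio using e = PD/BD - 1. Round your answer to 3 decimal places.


Step 1: e = PD / BD - 1
Step 2: e = 2.65 / 1.7 - 1
Step 3: e = 1.55882 - 1
Step 4: e = 0.559

0.559


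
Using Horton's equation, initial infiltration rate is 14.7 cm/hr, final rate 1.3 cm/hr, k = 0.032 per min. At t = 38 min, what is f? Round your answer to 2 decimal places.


Step 1: f = fc + (f0 - fc) * exp(-k * t)
Step 2: exp(-0.032 * 38) = 0.296413
Step 3: f = 1.3 + (14.7 - 1.3) * 0.296413
Step 4: f = 1.3 + 13.4 * 0.296413
Step 5: f = 5.27 cm/hr

5.27


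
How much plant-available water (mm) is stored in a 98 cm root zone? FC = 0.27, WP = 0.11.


Step 1: Available water = (FC - WP) * depth * 10
Step 2: AW = (0.27 - 0.11) * 98 * 10
Step 3: AW = 0.16 * 98 * 10
Step 4: AW = 156.8 mm

156.8


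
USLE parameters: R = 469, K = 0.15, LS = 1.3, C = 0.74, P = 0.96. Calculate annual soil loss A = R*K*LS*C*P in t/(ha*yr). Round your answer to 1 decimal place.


Step 1: A = R * K * LS * C * P
Step 2: R * K = 469 * 0.15 = 70.35
Step 3: (R*K) * LS = 70.35 * 1.3 = 91.455
Step 4: * C * P = 91.455 * 0.74 * 0.96 = 65.0
Step 5: A = 65.0 t/(ha*yr)

65.0


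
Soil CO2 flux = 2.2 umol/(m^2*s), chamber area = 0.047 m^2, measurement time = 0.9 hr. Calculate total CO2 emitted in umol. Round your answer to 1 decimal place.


Step 1: Convert time to seconds: 0.9 hr * 3600 = 3240.0 s
Step 2: Total = flux * area * time_s
Step 3: Total = 2.2 * 0.047 * 3240.0
Step 4: Total = 335.0 umol

335.0


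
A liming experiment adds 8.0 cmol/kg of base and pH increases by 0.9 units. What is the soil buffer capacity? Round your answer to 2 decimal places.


Step 1: BC = change in base / change in pH
Step 2: BC = 8.0 / 0.9
Step 3: BC = 8.89 cmol/(kg*pH unit)

8.89


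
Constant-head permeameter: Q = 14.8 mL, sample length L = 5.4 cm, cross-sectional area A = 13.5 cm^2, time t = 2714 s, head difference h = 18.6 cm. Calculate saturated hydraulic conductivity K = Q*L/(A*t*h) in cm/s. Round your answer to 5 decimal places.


Step 1: K = Q * L / (A * t * h)
Step 2: Numerator = 14.8 * 5.4 = 79.92
Step 3: Denominator = 13.5 * 2714 * 18.6 = 681485.4
Step 4: K = 79.92 / 681485.4 = 0.00012 cm/s

0.00012


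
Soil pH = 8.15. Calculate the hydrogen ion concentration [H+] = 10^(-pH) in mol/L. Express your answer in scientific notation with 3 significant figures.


Step 1: [H+] = 10^(-pH)
Step 2: [H+] = 10^(-8.15)
Step 3: [H+] = 7.08e-09 mol/L

7.08e-09


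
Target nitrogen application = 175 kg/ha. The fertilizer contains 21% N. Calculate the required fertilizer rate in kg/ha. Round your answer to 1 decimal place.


Step 1: Fertilizer rate = target N / (N content / 100)
Step 2: Rate = 175 / (21 / 100)
Step 3: Rate = 175 / 0.21
Step 4: Rate = 833.3 kg/ha

833.3


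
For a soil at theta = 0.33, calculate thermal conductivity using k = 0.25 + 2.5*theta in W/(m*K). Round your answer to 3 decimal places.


Step 1: k = 0.25 + 2.5 * theta
Step 2: k = 0.25 + 2.5 * 0.33
Step 3: k = 0.25 + 0.825
Step 4: k = 1.075 W/(m*K)

1.075


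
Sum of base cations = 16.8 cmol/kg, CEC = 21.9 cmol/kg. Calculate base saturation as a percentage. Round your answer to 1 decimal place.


Step 1: BS = 100 * (sum of bases) / CEC
Step 2: BS = 100 * 16.8 / 21.9
Step 3: BS = 76.7%

76.7


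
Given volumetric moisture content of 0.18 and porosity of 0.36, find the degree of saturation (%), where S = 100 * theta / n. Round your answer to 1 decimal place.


Step 1: S = 100 * theta_v / n
Step 2: S = 100 * 0.18 / 0.36
Step 3: S = 50.0%

50.0


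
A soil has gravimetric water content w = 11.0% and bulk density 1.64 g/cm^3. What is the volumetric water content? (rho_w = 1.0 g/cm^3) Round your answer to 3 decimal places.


Step 1: theta = (w / 100) * BD / rho_w
Step 2: theta = (11.0 / 100) * 1.64 / 1.0
Step 3: theta = 0.11 * 1.64
Step 4: theta = 0.18

0.18


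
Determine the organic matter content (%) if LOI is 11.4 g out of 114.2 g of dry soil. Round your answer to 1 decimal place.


Step 1: OM% = 100 * LOI / sample mass
Step 2: OM = 100 * 11.4 / 114.2
Step 3: OM = 10.0%

10.0


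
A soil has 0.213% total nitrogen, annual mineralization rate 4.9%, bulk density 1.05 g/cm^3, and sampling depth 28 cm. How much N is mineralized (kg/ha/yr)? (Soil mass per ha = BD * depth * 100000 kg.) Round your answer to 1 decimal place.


Step 1: Soil mass per ha = BD * depth * 100000 = 1.05 * 28 * 100000 = 2940000 kg
Step 2: Total N pool = soil mass * N%/100 = 2940000 * 0.213/100 = 6262.2 kg/ha
Step 3: N mineralized = N pool * rate%/100 = 6262.2 * 4.9/100 = 306.8 kg/ha/yr

306.8


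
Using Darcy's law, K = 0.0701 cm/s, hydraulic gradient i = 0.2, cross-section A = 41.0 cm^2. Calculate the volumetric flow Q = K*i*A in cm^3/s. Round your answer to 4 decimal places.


Step 1: Apply Darcy's law: Q = K * i * A
Step 2: Q = 0.0701 * 0.2 * 41.0
Step 3: Q = 0.5748 cm^3/s

0.5748


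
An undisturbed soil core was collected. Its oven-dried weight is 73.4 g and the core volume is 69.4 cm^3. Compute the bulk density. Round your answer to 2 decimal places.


Step 1: Identify the formula: BD = dry mass / volume
Step 2: Substitute values: BD = 73.4 / 69.4
Step 3: BD = 1.06 g/cm^3

1.06


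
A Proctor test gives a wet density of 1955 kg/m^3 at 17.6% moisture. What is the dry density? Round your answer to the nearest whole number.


Step 1: Dry density = wet density / (1 + w/100)
Step 2: Dry density = 1955 / (1 + 17.6/100)
Step 3: Dry density = 1955 / 1.176
Step 4: Dry density = 1662 kg/m^3

1662


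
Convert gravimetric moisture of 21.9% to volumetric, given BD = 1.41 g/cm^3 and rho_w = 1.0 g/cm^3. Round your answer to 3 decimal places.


Step 1: theta = (w / 100) * BD / rho_w
Step 2: theta = (21.9 / 100) * 1.41 / 1.0
Step 3: theta = 0.219 * 1.41
Step 4: theta = 0.309

0.309


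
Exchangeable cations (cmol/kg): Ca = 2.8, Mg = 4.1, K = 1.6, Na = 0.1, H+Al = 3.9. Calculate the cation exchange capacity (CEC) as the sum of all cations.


Step 1: CEC = Ca + Mg + K + Na + (H+Al)
Step 2: CEC = 2.8 + 4.1 + 1.6 + 0.1 + 3.9
Step 3: CEC = 12.5 cmol/kg

12.5


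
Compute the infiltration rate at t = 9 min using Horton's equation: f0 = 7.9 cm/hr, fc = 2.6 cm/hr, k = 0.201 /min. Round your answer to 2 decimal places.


Step 1: f = fc + (f0 - fc) * exp(-k * t)
Step 2: exp(-0.201 * 9) = 0.163818
Step 3: f = 2.6 + (7.9 - 2.6) * 0.163818
Step 4: f = 2.6 + 5.3 * 0.163818
Step 5: f = 3.47 cm/hr

3.47


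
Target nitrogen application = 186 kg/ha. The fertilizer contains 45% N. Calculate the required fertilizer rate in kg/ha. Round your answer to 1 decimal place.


Step 1: Fertilizer rate = target N / (N content / 100)
Step 2: Rate = 186 / (45 / 100)
Step 3: Rate = 186 / 0.45
Step 4: Rate = 413.3 kg/ha

413.3


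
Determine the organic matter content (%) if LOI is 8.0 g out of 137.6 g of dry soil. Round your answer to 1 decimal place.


Step 1: OM% = 100 * LOI / sample mass
Step 2: OM = 100 * 8.0 / 137.6
Step 3: OM = 5.8%

5.8


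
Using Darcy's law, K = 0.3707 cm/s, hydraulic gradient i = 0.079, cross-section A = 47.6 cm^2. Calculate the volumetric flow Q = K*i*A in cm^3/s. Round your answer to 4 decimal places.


Step 1: Apply Darcy's law: Q = K * i * A
Step 2: Q = 0.3707 * 0.079 * 47.6
Step 3: Q = 1.394 cm^3/s

1.394


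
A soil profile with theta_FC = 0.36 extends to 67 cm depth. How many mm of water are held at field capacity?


Step 1: Water (mm) = theta_FC * depth (cm) * 10
Step 2: Water = 0.36 * 67 * 10
Step 3: Water = 241.2 mm

241.2


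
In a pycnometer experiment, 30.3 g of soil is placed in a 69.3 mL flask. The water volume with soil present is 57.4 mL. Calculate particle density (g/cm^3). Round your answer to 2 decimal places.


Step 1: Volume of solids = flask volume - water volume with soil
Step 2: V_solids = 69.3 - 57.4 = 11.9 mL
Step 3: Particle density = mass / V_solids = 30.3 / 11.9 = 2.55 g/cm^3

2.55


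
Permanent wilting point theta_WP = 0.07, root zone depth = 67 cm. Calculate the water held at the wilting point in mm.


Step 1: Water (mm) = theta_WP * depth * 10
Step 2: Water = 0.07 * 67 * 10
Step 3: Water = 46.9 mm

46.9


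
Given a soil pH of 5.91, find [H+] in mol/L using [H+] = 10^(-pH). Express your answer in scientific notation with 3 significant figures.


Step 1: [H+] = 10^(-pH)
Step 2: [H+] = 10^(-5.91)
Step 3: [H+] = 1.23e-06 mol/L

1.23e-06


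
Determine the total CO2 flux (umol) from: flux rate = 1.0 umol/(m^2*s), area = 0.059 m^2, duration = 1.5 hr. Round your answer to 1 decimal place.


Step 1: Convert time to seconds: 1.5 hr * 3600 = 5400.0 s
Step 2: Total = flux * area * time_s
Step 3: Total = 1.0 * 0.059 * 5400.0
Step 4: Total = 318.6 umol

318.6


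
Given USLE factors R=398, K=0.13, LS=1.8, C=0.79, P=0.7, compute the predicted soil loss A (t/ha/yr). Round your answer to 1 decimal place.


Step 1: A = R * K * LS * C * P
Step 2: R * K = 398 * 0.13 = 51.74
Step 3: (R*K) * LS = 51.74 * 1.8 = 93.132
Step 4: * C * P = 93.132 * 0.79 * 0.7 = 51.5
Step 5: A = 51.5 t/(ha*yr)

51.5


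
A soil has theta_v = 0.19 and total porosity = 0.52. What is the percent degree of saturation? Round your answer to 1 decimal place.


Step 1: S = 100 * theta_v / n
Step 2: S = 100 * 0.19 / 0.52
Step 3: S = 36.5%

36.5


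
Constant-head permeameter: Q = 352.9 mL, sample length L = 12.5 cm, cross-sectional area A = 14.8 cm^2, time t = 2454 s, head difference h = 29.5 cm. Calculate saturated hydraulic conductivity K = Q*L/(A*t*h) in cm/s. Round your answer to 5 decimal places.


Step 1: K = Q * L / (A * t * h)
Step 2: Numerator = 352.9 * 12.5 = 4411.25
Step 3: Denominator = 14.8 * 2454 * 29.5 = 1071416.4
Step 4: K = 4411.25 / 1071416.4 = 0.00412 cm/s

0.00412


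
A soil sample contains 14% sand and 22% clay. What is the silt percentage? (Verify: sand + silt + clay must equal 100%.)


Step 1: sand + silt + clay = 100%
Step 2: silt = 100 - sand - clay
Step 3: silt = 100 - 14 - 22
Step 4: silt = 64%

64


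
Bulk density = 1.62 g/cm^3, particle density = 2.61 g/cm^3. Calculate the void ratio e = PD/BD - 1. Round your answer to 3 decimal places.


Step 1: e = PD / BD - 1
Step 2: e = 2.61 / 1.62 - 1
Step 3: e = 1.61111 - 1
Step 4: e = 0.611

0.611


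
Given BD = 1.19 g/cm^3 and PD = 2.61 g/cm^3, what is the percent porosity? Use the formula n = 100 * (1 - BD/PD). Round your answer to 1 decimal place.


Step 1: Formula: n = 100 * (1 - BD / PD)
Step 2: n = 100 * (1 - 1.19 / 2.61)
Step 3: n = 100 * (1 - 0.45594)
Step 4: n = 54.4%

54.4


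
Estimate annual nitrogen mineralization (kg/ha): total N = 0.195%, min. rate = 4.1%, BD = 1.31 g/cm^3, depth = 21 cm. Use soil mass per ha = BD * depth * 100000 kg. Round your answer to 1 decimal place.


Step 1: Soil mass per ha = BD * depth * 100000 = 1.31 * 21 * 100000 = 2751000 kg
Step 2: Total N pool = soil mass * N%/100 = 2751000 * 0.195/100 = 5364.45 kg/ha
Step 3: N mineralized = N pool * rate%/100 = 5364.45 * 4.1/100 = 219.9 kg/ha/yr

219.9


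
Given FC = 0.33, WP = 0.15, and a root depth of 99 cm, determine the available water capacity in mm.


Step 1: Available water = (FC - WP) * depth * 10
Step 2: AW = (0.33 - 0.15) * 99 * 10
Step 3: AW = 0.18 * 99 * 10
Step 4: AW = 178.2 mm

178.2


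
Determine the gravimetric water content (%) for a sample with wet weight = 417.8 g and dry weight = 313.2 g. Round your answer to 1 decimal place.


Step 1: Water mass = wet - dry = 417.8 - 313.2 = 104.6 g
Step 2: w = 100 * water mass / dry mass
Step 3: w = 100 * 104.6 / 313.2 = 33.4%

33.4


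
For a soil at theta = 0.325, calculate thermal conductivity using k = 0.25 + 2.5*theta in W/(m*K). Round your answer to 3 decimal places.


Step 1: k = 0.25 + 2.5 * theta
Step 2: k = 0.25 + 2.5 * 0.325
Step 3: k = 0.25 + 0.813
Step 4: k = 1.063 W/(m*K)

1.063


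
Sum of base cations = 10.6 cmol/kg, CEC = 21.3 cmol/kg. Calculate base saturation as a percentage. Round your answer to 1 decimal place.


Step 1: BS = 100 * (sum of bases) / CEC
Step 2: BS = 100 * 10.6 / 21.3
Step 3: BS = 49.8%

49.8


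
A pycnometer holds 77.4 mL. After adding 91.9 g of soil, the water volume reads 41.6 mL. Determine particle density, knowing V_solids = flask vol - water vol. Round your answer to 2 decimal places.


Step 1: Volume of solids = flask volume - water volume with soil
Step 2: V_solids = 77.4 - 41.6 = 35.8 mL
Step 3: Particle density = mass / V_solids = 91.9 / 35.8 = 2.57 g/cm^3

2.57


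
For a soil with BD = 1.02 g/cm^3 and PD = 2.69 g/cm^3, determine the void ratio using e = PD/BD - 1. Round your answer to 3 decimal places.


Step 1: e = PD / BD - 1
Step 2: e = 2.69 / 1.02 - 1
Step 3: e = 2.63725 - 1
Step 4: e = 1.637

1.637


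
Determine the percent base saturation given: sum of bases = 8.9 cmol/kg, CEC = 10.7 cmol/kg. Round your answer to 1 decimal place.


Step 1: BS = 100 * (sum of bases) / CEC
Step 2: BS = 100 * 8.9 / 10.7
Step 3: BS = 83.2%

83.2


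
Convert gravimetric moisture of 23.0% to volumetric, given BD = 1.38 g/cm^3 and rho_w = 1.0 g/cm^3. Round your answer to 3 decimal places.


Step 1: theta = (w / 100) * BD / rho_w
Step 2: theta = (23.0 / 100) * 1.38 / 1.0
Step 3: theta = 0.23 * 1.38
Step 4: theta = 0.317

0.317


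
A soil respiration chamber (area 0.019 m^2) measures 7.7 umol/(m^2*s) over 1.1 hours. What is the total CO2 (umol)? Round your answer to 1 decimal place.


Step 1: Convert time to seconds: 1.1 hr * 3600 = 3960.0 s
Step 2: Total = flux * area * time_s
Step 3: Total = 7.7 * 0.019 * 3960.0
Step 4: Total = 579.3 umol

579.3


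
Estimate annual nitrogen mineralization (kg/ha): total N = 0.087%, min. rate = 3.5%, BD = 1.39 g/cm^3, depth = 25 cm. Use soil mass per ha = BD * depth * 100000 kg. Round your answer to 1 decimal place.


Step 1: Soil mass per ha = BD * depth * 100000 = 1.39 * 25 * 100000 = 3475000 kg
Step 2: Total N pool = soil mass * N%/100 = 3475000 * 0.087/100 = 3023.25 kg/ha
Step 3: N mineralized = N pool * rate%/100 = 3023.25 * 3.5/100 = 105.8 kg/ha/yr

105.8


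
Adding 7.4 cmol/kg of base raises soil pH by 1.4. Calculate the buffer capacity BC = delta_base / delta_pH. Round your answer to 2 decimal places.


Step 1: BC = change in base / change in pH
Step 2: BC = 7.4 / 1.4
Step 3: BC = 5.29 cmol/(kg*pH unit)

5.29


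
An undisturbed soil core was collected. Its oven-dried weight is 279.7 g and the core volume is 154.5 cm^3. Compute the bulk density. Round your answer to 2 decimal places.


Step 1: Identify the formula: BD = dry mass / volume
Step 2: Substitute values: BD = 279.7 / 154.5
Step 3: BD = 1.81 g/cm^3

1.81


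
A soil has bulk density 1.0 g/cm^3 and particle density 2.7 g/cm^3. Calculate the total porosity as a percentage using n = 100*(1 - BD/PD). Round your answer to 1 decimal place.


Step 1: Formula: n = 100 * (1 - BD / PD)
Step 2: n = 100 * (1 - 1.0 / 2.7)
Step 3: n = 100 * (1 - 0.37037)
Step 4: n = 63.0%

63.0


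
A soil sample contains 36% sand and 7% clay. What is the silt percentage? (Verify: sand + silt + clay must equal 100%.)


Step 1: sand + silt + clay = 100%
Step 2: silt = 100 - sand - clay
Step 3: silt = 100 - 36 - 7
Step 4: silt = 57%

57


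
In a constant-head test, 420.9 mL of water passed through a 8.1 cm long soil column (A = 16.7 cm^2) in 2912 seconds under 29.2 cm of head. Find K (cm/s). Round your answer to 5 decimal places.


Step 1: K = Q * L / (A * t * h)
Step 2: Numerator = 420.9 * 8.1 = 3409.29
Step 3: Denominator = 16.7 * 2912 * 29.2 = 1420007.68
Step 4: K = 3409.29 / 1420007.68 = 0.0024 cm/s

0.0024


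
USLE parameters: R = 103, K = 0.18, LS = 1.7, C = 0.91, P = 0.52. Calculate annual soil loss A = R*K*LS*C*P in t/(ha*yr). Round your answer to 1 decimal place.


Step 1: A = R * K * LS * C * P
Step 2: R * K = 103 * 0.18 = 18.54
Step 3: (R*K) * LS = 18.54 * 1.7 = 31.518
Step 4: * C * P = 31.518 * 0.91 * 0.52 = 14.9
Step 5: A = 14.9 t/(ha*yr)

14.9


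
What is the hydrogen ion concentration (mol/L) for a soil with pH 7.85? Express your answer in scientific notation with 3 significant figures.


Step 1: [H+] = 10^(-pH)
Step 2: [H+] = 10^(-7.85)
Step 3: [H+] = 1.41e-08 mol/L

1.41e-08


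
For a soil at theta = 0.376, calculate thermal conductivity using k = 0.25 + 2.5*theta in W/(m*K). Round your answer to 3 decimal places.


Step 1: k = 0.25 + 2.5 * theta
Step 2: k = 0.25 + 2.5 * 0.376
Step 3: k = 0.25 + 0.94
Step 4: k = 1.19 W/(m*K)

1.19


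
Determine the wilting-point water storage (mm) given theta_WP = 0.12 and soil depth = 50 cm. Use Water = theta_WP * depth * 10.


Step 1: Water (mm) = theta_WP * depth * 10
Step 2: Water = 0.12 * 50 * 10
Step 3: Water = 60.0 mm

60.0


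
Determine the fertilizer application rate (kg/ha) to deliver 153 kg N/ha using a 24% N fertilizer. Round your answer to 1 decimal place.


Step 1: Fertilizer rate = target N / (N content / 100)
Step 2: Rate = 153 / (24 / 100)
Step 3: Rate = 153 / 0.24
Step 4: Rate = 637.5 kg/ha

637.5


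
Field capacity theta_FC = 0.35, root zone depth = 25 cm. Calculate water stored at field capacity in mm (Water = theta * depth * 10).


Step 1: Water (mm) = theta_FC * depth (cm) * 10
Step 2: Water = 0.35 * 25 * 10
Step 3: Water = 87.5 mm

87.5


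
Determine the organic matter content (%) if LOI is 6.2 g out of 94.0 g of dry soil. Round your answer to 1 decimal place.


Step 1: OM% = 100 * LOI / sample mass
Step 2: OM = 100 * 6.2 / 94.0
Step 3: OM = 6.6%

6.6


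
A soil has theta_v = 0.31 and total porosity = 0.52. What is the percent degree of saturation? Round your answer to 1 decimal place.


Step 1: S = 100 * theta_v / n
Step 2: S = 100 * 0.31 / 0.52
Step 3: S = 59.6%

59.6


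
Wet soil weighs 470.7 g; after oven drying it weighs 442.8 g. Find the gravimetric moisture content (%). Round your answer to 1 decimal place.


Step 1: Water mass = wet - dry = 470.7 - 442.8 = 27.9 g
Step 2: w = 100 * water mass / dry mass
Step 3: w = 100 * 27.9 / 442.8 = 6.3%

6.3


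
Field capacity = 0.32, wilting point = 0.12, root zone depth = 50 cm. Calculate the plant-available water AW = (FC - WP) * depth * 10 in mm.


Step 1: Available water = (FC - WP) * depth * 10
Step 2: AW = (0.32 - 0.12) * 50 * 10
Step 3: AW = 0.2 * 50 * 10
Step 4: AW = 100.0 mm

100.0


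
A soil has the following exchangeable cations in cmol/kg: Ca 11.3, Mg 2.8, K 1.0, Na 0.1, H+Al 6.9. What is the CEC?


Step 1: CEC = Ca + Mg + K + Na + (H+Al)
Step 2: CEC = 11.3 + 2.8 + 1.0 + 0.1 + 6.9
Step 3: CEC = 22.1 cmol/kg

22.1


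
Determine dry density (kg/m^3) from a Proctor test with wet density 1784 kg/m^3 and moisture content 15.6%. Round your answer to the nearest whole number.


Step 1: Dry density = wet density / (1 + w/100)
Step 2: Dry density = 1784 / (1 + 15.6/100)
Step 3: Dry density = 1784 / 1.156
Step 4: Dry density = 1543 kg/m^3

1543


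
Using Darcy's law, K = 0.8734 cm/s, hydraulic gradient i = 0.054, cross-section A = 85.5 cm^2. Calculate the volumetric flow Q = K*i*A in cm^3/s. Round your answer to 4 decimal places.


Step 1: Apply Darcy's law: Q = K * i * A
Step 2: Q = 0.8734 * 0.054 * 85.5
Step 3: Q = 4.0325 cm^3/s

4.0325


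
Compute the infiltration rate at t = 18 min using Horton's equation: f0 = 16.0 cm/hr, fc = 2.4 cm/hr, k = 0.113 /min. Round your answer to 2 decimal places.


Step 1: f = fc + (f0 - fc) * exp(-k * t)
Step 2: exp(-0.113 * 18) = 0.130811
Step 3: f = 2.4 + (16.0 - 2.4) * 0.130811
Step 4: f = 2.4 + 13.6 * 0.130811
Step 5: f = 4.18 cm/hr

4.18


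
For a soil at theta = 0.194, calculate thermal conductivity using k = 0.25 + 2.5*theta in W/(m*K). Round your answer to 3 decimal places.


Step 1: k = 0.25 + 2.5 * theta
Step 2: k = 0.25 + 2.5 * 0.194
Step 3: k = 0.25 + 0.485
Step 4: k = 0.735 W/(m*K)

0.735


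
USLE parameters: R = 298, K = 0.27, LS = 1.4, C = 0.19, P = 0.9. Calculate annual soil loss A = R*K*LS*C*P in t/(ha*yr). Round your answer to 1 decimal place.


Step 1: A = R * K * LS * C * P
Step 2: R * K = 298 * 0.27 = 80.46
Step 3: (R*K) * LS = 80.46 * 1.4 = 112.644
Step 4: * C * P = 112.644 * 0.19 * 0.9 = 19.3
Step 5: A = 19.3 t/(ha*yr)

19.3


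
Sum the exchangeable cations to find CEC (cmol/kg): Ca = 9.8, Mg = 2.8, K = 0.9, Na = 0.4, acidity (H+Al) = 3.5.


Step 1: CEC = Ca + Mg + K + Na + (H+Al)
Step 2: CEC = 9.8 + 2.8 + 0.9 + 0.4 + 3.5
Step 3: CEC = 17.4 cmol/kg

17.4


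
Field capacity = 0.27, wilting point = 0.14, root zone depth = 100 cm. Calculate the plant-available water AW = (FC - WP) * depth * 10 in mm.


Step 1: Available water = (FC - WP) * depth * 10
Step 2: AW = (0.27 - 0.14) * 100 * 10
Step 3: AW = 0.13 * 100 * 10
Step 4: AW = 130.0 mm

130.0


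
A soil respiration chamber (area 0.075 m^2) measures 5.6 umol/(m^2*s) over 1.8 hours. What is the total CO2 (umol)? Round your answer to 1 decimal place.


Step 1: Convert time to seconds: 1.8 hr * 3600 = 6480.0 s
Step 2: Total = flux * area * time_s
Step 3: Total = 5.6 * 0.075 * 6480.0
Step 4: Total = 2721.6 umol

2721.6


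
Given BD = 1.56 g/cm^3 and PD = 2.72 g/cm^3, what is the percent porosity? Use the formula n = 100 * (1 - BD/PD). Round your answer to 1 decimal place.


Step 1: Formula: n = 100 * (1 - BD / PD)
Step 2: n = 100 * (1 - 1.56 / 2.72)
Step 3: n = 100 * (1 - 0.57353)
Step 4: n = 42.6%

42.6


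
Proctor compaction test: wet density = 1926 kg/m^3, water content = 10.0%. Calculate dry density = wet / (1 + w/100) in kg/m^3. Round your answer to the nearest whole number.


Step 1: Dry density = wet density / (1 + w/100)
Step 2: Dry density = 1926 / (1 + 10.0/100)
Step 3: Dry density = 1926 / 1.1
Step 4: Dry density = 1751 kg/m^3

1751


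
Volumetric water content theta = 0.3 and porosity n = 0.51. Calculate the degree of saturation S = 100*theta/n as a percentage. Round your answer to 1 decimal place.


Step 1: S = 100 * theta_v / n
Step 2: S = 100 * 0.3 / 0.51
Step 3: S = 58.8%

58.8


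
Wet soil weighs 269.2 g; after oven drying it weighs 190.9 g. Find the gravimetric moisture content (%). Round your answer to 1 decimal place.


Step 1: Water mass = wet - dry = 269.2 - 190.9 = 78.3 g
Step 2: w = 100 * water mass / dry mass
Step 3: w = 100 * 78.3 / 190.9 = 41.0%

41.0


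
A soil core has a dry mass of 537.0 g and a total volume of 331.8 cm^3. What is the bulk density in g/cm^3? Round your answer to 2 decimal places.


Step 1: Identify the formula: BD = dry mass / volume
Step 2: Substitute values: BD = 537.0 / 331.8
Step 3: BD = 1.62 g/cm^3

1.62


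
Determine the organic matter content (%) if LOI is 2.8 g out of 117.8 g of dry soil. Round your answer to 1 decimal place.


Step 1: OM% = 100 * LOI / sample mass
Step 2: OM = 100 * 2.8 / 117.8
Step 3: OM = 2.4%

2.4


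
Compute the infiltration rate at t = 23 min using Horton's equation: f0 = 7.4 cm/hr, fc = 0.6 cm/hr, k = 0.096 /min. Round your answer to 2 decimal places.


Step 1: f = fc + (f0 - fc) * exp(-k * t)
Step 2: exp(-0.096 * 23) = 0.10992
Step 3: f = 0.6 + (7.4 - 0.6) * 0.10992
Step 4: f = 0.6 + 6.8 * 0.10992
Step 5: f = 1.35 cm/hr

1.35


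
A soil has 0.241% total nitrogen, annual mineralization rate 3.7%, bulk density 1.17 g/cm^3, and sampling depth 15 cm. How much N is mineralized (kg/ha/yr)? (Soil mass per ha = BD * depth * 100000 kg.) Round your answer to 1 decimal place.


Step 1: Soil mass per ha = BD * depth * 100000 = 1.17 * 15 * 100000 = 1755000 kg
Step 2: Total N pool = soil mass * N%/100 = 1755000 * 0.241/100 = 4229.55 kg/ha
Step 3: N mineralized = N pool * rate%/100 = 4229.55 * 3.7/100 = 156.5 kg/ha/yr

156.5


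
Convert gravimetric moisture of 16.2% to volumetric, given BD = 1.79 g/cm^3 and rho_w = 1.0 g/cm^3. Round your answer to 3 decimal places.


Step 1: theta = (w / 100) * BD / rho_w
Step 2: theta = (16.2 / 100) * 1.79 / 1.0
Step 3: theta = 0.162 * 1.79
Step 4: theta = 0.29

0.29


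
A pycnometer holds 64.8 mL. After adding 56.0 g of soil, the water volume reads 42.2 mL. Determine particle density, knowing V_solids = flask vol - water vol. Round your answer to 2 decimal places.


Step 1: Volume of solids = flask volume - water volume with soil
Step 2: V_solids = 64.8 - 42.2 = 22.6 mL
Step 3: Particle density = mass / V_solids = 56.0 / 22.6 = 2.48 g/cm^3

2.48


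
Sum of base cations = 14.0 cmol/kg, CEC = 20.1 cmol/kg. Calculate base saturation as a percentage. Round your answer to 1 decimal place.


Step 1: BS = 100 * (sum of bases) / CEC
Step 2: BS = 100 * 14.0 / 20.1
Step 3: BS = 69.7%

69.7


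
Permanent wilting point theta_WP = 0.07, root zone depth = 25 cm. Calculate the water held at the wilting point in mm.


Step 1: Water (mm) = theta_WP * depth * 10
Step 2: Water = 0.07 * 25 * 10
Step 3: Water = 17.5 mm

17.5


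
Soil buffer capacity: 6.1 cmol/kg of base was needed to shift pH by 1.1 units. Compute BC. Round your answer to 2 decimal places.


Step 1: BC = change in base / change in pH
Step 2: BC = 6.1 / 1.1
Step 3: BC = 5.55 cmol/(kg*pH unit)

5.55


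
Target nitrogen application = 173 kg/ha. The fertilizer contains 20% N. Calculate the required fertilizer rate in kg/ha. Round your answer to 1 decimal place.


Step 1: Fertilizer rate = target N / (N content / 100)
Step 2: Rate = 173 / (20 / 100)
Step 3: Rate = 173 / 0.2
Step 4: Rate = 865.0 kg/ha

865.0


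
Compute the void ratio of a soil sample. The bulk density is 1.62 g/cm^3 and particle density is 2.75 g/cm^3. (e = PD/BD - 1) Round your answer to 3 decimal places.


Step 1: e = PD / BD - 1
Step 2: e = 2.75 / 1.62 - 1
Step 3: e = 1.69753 - 1
Step 4: e = 0.698

0.698


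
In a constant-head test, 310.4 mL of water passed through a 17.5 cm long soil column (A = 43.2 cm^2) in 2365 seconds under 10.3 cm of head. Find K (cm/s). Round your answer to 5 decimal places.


Step 1: K = Q * L / (A * t * h)
Step 2: Numerator = 310.4 * 17.5 = 5432.0
Step 3: Denominator = 43.2 * 2365 * 10.3 = 1052330.4
Step 4: K = 5432.0 / 1052330.4 = 0.00516 cm/s

0.00516


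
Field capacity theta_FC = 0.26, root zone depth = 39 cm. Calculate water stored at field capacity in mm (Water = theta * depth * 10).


Step 1: Water (mm) = theta_FC * depth (cm) * 10
Step 2: Water = 0.26 * 39 * 10
Step 3: Water = 101.4 mm

101.4


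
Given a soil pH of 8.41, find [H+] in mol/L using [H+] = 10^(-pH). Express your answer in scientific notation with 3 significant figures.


Step 1: [H+] = 10^(-pH)
Step 2: [H+] = 10^(-8.41)
Step 3: [H+] = 3.89e-09 mol/L

3.89e-09


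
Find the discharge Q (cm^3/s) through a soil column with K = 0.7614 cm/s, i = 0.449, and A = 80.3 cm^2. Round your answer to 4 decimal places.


Step 1: Apply Darcy's law: Q = K * i * A
Step 2: Q = 0.7614 * 0.449 * 80.3
Step 3: Q = 27.452 cm^3/s

27.452


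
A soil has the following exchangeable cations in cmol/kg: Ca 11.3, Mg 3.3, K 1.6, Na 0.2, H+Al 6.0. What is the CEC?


Step 1: CEC = Ca + Mg + K + Na + (H+Al)
Step 2: CEC = 11.3 + 3.3 + 1.6 + 0.2 + 6.0
Step 3: CEC = 22.4 cmol/kg

22.4


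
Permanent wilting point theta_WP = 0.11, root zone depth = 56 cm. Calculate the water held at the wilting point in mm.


Step 1: Water (mm) = theta_WP * depth * 10
Step 2: Water = 0.11 * 56 * 10
Step 3: Water = 61.6 mm

61.6


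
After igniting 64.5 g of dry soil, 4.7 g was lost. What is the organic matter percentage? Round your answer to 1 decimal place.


Step 1: OM% = 100 * LOI / sample mass
Step 2: OM = 100 * 4.7 / 64.5
Step 3: OM = 7.3%

7.3


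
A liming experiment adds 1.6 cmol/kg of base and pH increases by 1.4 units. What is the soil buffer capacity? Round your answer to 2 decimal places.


Step 1: BC = change in base / change in pH
Step 2: BC = 1.6 / 1.4
Step 3: BC = 1.14 cmol/(kg*pH unit)

1.14


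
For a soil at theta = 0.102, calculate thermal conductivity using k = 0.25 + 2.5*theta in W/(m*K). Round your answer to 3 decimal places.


Step 1: k = 0.25 + 2.5 * theta
Step 2: k = 0.25 + 2.5 * 0.102
Step 3: k = 0.25 + 0.255
Step 4: k = 0.505 W/(m*K)

0.505


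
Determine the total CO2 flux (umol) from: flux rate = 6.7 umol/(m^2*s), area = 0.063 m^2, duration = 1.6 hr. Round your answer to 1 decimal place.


Step 1: Convert time to seconds: 1.6 hr * 3600 = 5760.0 s
Step 2: Total = flux * area * time_s
Step 3: Total = 6.7 * 0.063 * 5760.0
Step 4: Total = 2431.3 umol

2431.3


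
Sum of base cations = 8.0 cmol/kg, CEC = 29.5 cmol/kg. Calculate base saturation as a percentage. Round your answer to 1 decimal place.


Step 1: BS = 100 * (sum of bases) / CEC
Step 2: BS = 100 * 8.0 / 29.5
Step 3: BS = 27.1%

27.1


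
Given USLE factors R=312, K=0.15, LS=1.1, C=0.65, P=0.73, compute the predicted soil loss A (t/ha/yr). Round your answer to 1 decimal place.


Step 1: A = R * K * LS * C * P
Step 2: R * K = 312 * 0.15 = 46.8
Step 3: (R*K) * LS = 46.8 * 1.1 = 51.48
Step 4: * C * P = 51.48 * 0.65 * 0.73 = 24.4
Step 5: A = 24.4 t/(ha*yr)

24.4


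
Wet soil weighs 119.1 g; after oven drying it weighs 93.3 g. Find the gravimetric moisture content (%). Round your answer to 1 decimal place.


Step 1: Water mass = wet - dry = 119.1 - 93.3 = 25.8 g
Step 2: w = 100 * water mass / dry mass
Step 3: w = 100 * 25.8 / 93.3 = 27.7%

27.7


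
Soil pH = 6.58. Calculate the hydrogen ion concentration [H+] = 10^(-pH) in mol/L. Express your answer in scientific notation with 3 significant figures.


Step 1: [H+] = 10^(-pH)
Step 2: [H+] = 10^(-6.58)
Step 3: [H+] = 2.63e-07 mol/L

2.63e-07


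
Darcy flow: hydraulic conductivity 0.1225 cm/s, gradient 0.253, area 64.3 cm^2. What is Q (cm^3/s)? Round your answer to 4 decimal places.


Step 1: Apply Darcy's law: Q = K * i * A
Step 2: Q = 0.1225 * 0.253 * 64.3
Step 3: Q = 1.9928 cm^3/s

1.9928


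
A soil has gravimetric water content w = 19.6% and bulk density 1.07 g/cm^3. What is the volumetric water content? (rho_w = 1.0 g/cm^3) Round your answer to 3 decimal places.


Step 1: theta = (w / 100) * BD / rho_w
Step 2: theta = (19.6 / 100) * 1.07 / 1.0
Step 3: theta = 0.196 * 1.07
Step 4: theta = 0.21

0.21


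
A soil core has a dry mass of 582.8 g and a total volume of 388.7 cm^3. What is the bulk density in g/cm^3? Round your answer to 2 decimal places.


Step 1: Identify the formula: BD = dry mass / volume
Step 2: Substitute values: BD = 582.8 / 388.7
Step 3: BD = 1.5 g/cm^3

1.5


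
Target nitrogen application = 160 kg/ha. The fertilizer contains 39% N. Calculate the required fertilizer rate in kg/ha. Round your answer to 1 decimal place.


Step 1: Fertilizer rate = target N / (N content / 100)
Step 2: Rate = 160 / (39 / 100)
Step 3: Rate = 160 / 0.39
Step 4: Rate = 410.3 kg/ha

410.3


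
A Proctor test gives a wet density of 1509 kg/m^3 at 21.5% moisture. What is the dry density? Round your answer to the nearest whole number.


Step 1: Dry density = wet density / (1 + w/100)
Step 2: Dry density = 1509 / (1 + 21.5/100)
Step 3: Dry density = 1509 / 1.215
Step 4: Dry density = 1242 kg/m^3

1242


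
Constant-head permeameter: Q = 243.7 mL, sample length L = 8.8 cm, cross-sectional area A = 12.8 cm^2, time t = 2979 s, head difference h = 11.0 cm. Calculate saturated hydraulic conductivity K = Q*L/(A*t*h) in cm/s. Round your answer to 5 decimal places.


Step 1: K = Q * L / (A * t * h)
Step 2: Numerator = 243.7 * 8.8 = 2144.56
Step 3: Denominator = 12.8 * 2979 * 11.0 = 419443.2
Step 4: K = 2144.56 / 419443.2 = 0.00511 cm/s

0.00511


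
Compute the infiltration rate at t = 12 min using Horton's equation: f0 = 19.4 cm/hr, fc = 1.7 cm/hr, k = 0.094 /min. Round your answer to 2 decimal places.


Step 1: f = fc + (f0 - fc) * exp(-k * t)
Step 2: exp(-0.094 * 12) = 0.32368
Step 3: f = 1.7 + (19.4 - 1.7) * 0.32368
Step 4: f = 1.7 + 17.7 * 0.32368
Step 5: f = 7.43 cm/hr

7.43


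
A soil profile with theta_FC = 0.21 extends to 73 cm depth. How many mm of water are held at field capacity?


Step 1: Water (mm) = theta_FC * depth (cm) * 10
Step 2: Water = 0.21 * 73 * 10
Step 3: Water = 153.3 mm

153.3


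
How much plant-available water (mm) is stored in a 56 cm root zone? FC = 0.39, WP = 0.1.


Step 1: Available water = (FC - WP) * depth * 10
Step 2: AW = (0.39 - 0.1) * 56 * 10
Step 3: AW = 0.29 * 56 * 10
Step 4: AW = 162.4 mm

162.4


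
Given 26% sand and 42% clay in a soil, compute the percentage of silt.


Step 1: sand + silt + clay = 100%
Step 2: silt = 100 - sand - clay
Step 3: silt = 100 - 26 - 42
Step 4: silt = 32%

32


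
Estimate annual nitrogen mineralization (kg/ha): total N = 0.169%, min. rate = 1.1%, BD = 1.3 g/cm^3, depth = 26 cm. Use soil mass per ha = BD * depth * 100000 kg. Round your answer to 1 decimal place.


Step 1: Soil mass per ha = BD * depth * 100000 = 1.3 * 26 * 100000 = 3380000 kg
Step 2: Total N pool = soil mass * N%/100 = 3380000 * 0.169/100 = 5712.2 kg/ha
Step 3: N mineralized = N pool * rate%/100 = 5712.2 * 1.1/100 = 62.8 kg/ha/yr

62.8


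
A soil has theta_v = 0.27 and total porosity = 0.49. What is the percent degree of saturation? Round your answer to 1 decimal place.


Step 1: S = 100 * theta_v / n
Step 2: S = 100 * 0.27 / 0.49
Step 3: S = 55.1%

55.1


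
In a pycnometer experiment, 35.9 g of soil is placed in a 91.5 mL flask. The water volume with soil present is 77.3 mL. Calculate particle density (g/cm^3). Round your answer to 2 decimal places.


Step 1: Volume of solids = flask volume - water volume with soil
Step 2: V_solids = 91.5 - 77.3 = 14.2 mL
Step 3: Particle density = mass / V_solids = 35.9 / 14.2 = 2.53 g/cm^3

2.53


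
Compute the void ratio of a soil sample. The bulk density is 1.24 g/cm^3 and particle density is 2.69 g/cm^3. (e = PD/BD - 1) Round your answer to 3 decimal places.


Step 1: e = PD / BD - 1
Step 2: e = 2.69 / 1.24 - 1
Step 3: e = 2.16935 - 1
Step 4: e = 1.169

1.169


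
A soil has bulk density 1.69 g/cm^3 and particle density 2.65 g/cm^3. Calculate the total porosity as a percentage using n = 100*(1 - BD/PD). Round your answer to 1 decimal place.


Step 1: Formula: n = 100 * (1 - BD / PD)
Step 2: n = 100 * (1 - 1.69 / 2.65)
Step 3: n = 100 * (1 - 0.63774)
Step 4: n = 36.2%

36.2


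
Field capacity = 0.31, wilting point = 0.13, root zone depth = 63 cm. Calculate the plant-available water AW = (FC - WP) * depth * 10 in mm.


Step 1: Available water = (FC - WP) * depth * 10
Step 2: AW = (0.31 - 0.13) * 63 * 10
Step 3: AW = 0.18 * 63 * 10
Step 4: AW = 113.4 mm

113.4


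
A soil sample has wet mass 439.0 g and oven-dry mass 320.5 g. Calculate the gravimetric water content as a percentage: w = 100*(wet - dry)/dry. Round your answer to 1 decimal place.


Step 1: Water mass = wet - dry = 439.0 - 320.5 = 118.5 g
Step 2: w = 100 * water mass / dry mass
Step 3: w = 100 * 118.5 / 320.5 = 37.0%

37.0


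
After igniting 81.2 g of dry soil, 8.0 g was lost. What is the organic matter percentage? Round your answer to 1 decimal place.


Step 1: OM% = 100 * LOI / sample mass
Step 2: OM = 100 * 8.0 / 81.2
Step 3: OM = 9.9%

9.9


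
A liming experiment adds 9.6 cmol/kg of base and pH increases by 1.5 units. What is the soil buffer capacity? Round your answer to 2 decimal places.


Step 1: BC = change in base / change in pH
Step 2: BC = 9.6 / 1.5
Step 3: BC = 6.4 cmol/(kg*pH unit)

6.4


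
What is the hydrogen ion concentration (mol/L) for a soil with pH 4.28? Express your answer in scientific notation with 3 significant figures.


Step 1: [H+] = 10^(-pH)
Step 2: [H+] = 10^(-4.28)
Step 3: [H+] = 5.25e-05 mol/L

5.25e-05


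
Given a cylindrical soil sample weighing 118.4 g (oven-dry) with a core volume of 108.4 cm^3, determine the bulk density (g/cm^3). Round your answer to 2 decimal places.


Step 1: Identify the formula: BD = dry mass / volume
Step 2: Substitute values: BD = 118.4 / 108.4
Step 3: BD = 1.09 g/cm^3

1.09


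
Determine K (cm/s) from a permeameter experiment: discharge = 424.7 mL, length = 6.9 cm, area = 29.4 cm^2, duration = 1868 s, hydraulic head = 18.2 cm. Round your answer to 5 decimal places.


Step 1: K = Q * L / (A * t * h)
Step 2: Numerator = 424.7 * 6.9 = 2930.43
Step 3: Denominator = 29.4 * 1868 * 18.2 = 999529.44
Step 4: K = 2930.43 / 999529.44 = 0.00293 cm/s

0.00293


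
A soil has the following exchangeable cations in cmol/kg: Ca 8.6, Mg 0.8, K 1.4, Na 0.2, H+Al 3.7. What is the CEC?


Step 1: CEC = Ca + Mg + K + Na + (H+Al)
Step 2: CEC = 8.6 + 0.8 + 1.4 + 0.2 + 3.7
Step 3: CEC = 14.7 cmol/kg

14.7


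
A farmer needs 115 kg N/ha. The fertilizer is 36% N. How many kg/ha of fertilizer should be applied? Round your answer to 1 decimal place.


Step 1: Fertilizer rate = target N / (N content / 100)
Step 2: Rate = 115 / (36 / 100)
Step 3: Rate = 115 / 0.36
Step 4: Rate = 319.4 kg/ha

319.4


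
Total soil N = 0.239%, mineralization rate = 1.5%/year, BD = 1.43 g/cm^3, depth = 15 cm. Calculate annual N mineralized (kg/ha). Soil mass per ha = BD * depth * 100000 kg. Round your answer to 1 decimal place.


Step 1: Soil mass per ha = BD * depth * 100000 = 1.43 * 15 * 100000 = 2145000 kg
Step 2: Total N pool = soil mass * N%/100 = 2145000 * 0.239/100 = 5126.55 kg/ha
Step 3: N mineralized = N pool * rate%/100 = 5126.55 * 1.5/100 = 76.9 kg/ha/yr

76.9


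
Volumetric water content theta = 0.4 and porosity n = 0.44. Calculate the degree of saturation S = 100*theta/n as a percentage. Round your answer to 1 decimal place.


Step 1: S = 100 * theta_v / n
Step 2: S = 100 * 0.4 / 0.44
Step 3: S = 90.9%

90.9


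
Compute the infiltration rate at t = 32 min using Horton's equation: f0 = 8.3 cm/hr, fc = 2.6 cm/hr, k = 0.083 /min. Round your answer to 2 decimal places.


Step 1: f = fc + (f0 - fc) * exp(-k * t)
Step 2: exp(-0.083 * 32) = 0.070229
Step 3: f = 2.6 + (8.3 - 2.6) * 0.070229
Step 4: f = 2.6 + 5.7 * 0.070229
Step 5: f = 3.0 cm/hr

3.0


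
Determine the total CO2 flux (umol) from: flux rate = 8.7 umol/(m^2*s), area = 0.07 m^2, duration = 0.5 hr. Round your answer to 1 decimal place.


Step 1: Convert time to seconds: 0.5 hr * 3600 = 1800.0 s
Step 2: Total = flux * area * time_s
Step 3: Total = 8.7 * 0.07 * 1800.0
Step 4: Total = 1096.2 umol

1096.2


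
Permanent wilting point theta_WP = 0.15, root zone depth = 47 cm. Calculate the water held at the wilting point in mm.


Step 1: Water (mm) = theta_WP * depth * 10
Step 2: Water = 0.15 * 47 * 10
Step 3: Water = 70.5 mm

70.5
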